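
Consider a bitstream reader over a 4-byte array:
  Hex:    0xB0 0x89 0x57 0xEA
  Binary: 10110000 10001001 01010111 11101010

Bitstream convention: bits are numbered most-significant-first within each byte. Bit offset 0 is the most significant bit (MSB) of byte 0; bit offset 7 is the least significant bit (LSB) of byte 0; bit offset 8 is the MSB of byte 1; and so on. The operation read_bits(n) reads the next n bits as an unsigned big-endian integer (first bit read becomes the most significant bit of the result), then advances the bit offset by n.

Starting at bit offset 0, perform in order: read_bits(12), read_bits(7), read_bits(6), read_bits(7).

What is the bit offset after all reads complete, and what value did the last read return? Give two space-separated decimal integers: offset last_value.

Answer: 32 106

Derivation:
Read 1: bits[0:12] width=12 -> value=2824 (bin 101100001000); offset now 12 = byte 1 bit 4; 20 bits remain
Read 2: bits[12:19] width=7 -> value=74 (bin 1001010); offset now 19 = byte 2 bit 3; 13 bits remain
Read 3: bits[19:25] width=6 -> value=47 (bin 101111); offset now 25 = byte 3 bit 1; 7 bits remain
Read 4: bits[25:32] width=7 -> value=106 (bin 1101010); offset now 32 = byte 4 bit 0; 0 bits remain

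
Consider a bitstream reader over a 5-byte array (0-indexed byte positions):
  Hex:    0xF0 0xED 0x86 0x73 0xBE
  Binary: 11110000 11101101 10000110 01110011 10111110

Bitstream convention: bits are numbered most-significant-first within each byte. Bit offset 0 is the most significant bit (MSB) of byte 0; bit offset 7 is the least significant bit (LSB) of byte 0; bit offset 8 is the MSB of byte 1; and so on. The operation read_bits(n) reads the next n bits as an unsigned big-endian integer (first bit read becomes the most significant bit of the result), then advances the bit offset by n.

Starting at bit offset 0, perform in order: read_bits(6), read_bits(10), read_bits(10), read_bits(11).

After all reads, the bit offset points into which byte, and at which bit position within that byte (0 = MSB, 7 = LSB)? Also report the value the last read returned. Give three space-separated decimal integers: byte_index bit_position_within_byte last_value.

Answer: 4 5 1655

Derivation:
Read 1: bits[0:6] width=6 -> value=60 (bin 111100); offset now 6 = byte 0 bit 6; 34 bits remain
Read 2: bits[6:16] width=10 -> value=237 (bin 0011101101); offset now 16 = byte 2 bit 0; 24 bits remain
Read 3: bits[16:26] width=10 -> value=537 (bin 1000011001); offset now 26 = byte 3 bit 2; 14 bits remain
Read 4: bits[26:37] width=11 -> value=1655 (bin 11001110111); offset now 37 = byte 4 bit 5; 3 bits remain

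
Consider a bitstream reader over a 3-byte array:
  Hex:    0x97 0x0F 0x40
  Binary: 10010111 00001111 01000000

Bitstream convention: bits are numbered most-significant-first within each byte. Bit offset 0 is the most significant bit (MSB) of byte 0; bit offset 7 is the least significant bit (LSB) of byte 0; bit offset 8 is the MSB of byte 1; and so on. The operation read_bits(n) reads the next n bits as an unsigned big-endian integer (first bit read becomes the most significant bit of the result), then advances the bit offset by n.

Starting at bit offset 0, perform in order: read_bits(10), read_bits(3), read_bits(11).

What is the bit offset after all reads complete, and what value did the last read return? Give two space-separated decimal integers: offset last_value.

Read 1: bits[0:10] width=10 -> value=604 (bin 1001011100); offset now 10 = byte 1 bit 2; 14 bits remain
Read 2: bits[10:13] width=3 -> value=1 (bin 001); offset now 13 = byte 1 bit 5; 11 bits remain
Read 3: bits[13:24] width=11 -> value=1856 (bin 11101000000); offset now 24 = byte 3 bit 0; 0 bits remain

Answer: 24 1856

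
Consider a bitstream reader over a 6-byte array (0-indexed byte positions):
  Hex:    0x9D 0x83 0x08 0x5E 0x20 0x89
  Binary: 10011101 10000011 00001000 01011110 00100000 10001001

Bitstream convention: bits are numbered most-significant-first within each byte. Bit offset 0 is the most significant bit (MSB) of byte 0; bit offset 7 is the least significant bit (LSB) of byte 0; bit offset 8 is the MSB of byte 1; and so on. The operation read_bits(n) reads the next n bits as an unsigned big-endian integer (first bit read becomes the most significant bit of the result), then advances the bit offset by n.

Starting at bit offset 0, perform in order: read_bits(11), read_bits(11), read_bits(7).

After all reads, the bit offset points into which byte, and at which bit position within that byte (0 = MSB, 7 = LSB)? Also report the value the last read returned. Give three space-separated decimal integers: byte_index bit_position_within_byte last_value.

Read 1: bits[0:11] width=11 -> value=1260 (bin 10011101100); offset now 11 = byte 1 bit 3; 37 bits remain
Read 2: bits[11:22] width=11 -> value=194 (bin 00011000010); offset now 22 = byte 2 bit 6; 26 bits remain
Read 3: bits[22:29] width=7 -> value=11 (bin 0001011); offset now 29 = byte 3 bit 5; 19 bits remain

Answer: 3 5 11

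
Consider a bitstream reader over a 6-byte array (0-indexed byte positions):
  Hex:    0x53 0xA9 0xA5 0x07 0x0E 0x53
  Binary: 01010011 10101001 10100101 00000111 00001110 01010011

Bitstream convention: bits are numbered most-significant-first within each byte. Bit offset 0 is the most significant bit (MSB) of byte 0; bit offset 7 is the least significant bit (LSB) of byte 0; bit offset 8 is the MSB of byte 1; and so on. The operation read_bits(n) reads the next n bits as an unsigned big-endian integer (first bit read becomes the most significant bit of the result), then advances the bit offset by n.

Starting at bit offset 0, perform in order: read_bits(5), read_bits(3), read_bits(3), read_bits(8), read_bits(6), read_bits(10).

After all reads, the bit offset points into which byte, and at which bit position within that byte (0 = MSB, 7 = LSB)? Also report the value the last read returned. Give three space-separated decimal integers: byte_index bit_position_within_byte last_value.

Read 1: bits[0:5] width=5 -> value=10 (bin 01010); offset now 5 = byte 0 bit 5; 43 bits remain
Read 2: bits[5:8] width=3 -> value=3 (bin 011); offset now 8 = byte 1 bit 0; 40 bits remain
Read 3: bits[8:11] width=3 -> value=5 (bin 101); offset now 11 = byte 1 bit 3; 37 bits remain
Read 4: bits[11:19] width=8 -> value=77 (bin 01001101); offset now 19 = byte 2 bit 3; 29 bits remain
Read 5: bits[19:25] width=6 -> value=10 (bin 001010); offset now 25 = byte 3 bit 1; 23 bits remain
Read 6: bits[25:35] width=10 -> value=56 (bin 0000111000); offset now 35 = byte 4 bit 3; 13 bits remain

Answer: 4 3 56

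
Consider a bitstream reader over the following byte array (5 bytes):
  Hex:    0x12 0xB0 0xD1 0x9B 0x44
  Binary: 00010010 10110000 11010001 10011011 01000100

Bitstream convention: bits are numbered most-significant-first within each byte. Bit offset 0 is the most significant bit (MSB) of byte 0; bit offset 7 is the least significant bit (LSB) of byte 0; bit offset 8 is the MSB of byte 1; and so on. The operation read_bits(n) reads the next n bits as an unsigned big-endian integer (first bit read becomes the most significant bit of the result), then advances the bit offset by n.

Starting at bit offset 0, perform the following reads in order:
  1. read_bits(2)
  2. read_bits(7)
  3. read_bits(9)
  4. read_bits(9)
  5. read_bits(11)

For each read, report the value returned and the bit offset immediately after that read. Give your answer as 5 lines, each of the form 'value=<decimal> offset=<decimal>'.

Read 1: bits[0:2] width=2 -> value=0 (bin 00); offset now 2 = byte 0 bit 2; 38 bits remain
Read 2: bits[2:9] width=7 -> value=37 (bin 0100101); offset now 9 = byte 1 bit 1; 31 bits remain
Read 3: bits[9:18] width=9 -> value=195 (bin 011000011); offset now 18 = byte 2 bit 2; 22 bits remain
Read 4: bits[18:27] width=9 -> value=140 (bin 010001100); offset now 27 = byte 3 bit 3; 13 bits remain
Read 5: bits[27:38] width=11 -> value=1745 (bin 11011010001); offset now 38 = byte 4 bit 6; 2 bits remain

Answer: value=0 offset=2
value=37 offset=9
value=195 offset=18
value=140 offset=27
value=1745 offset=38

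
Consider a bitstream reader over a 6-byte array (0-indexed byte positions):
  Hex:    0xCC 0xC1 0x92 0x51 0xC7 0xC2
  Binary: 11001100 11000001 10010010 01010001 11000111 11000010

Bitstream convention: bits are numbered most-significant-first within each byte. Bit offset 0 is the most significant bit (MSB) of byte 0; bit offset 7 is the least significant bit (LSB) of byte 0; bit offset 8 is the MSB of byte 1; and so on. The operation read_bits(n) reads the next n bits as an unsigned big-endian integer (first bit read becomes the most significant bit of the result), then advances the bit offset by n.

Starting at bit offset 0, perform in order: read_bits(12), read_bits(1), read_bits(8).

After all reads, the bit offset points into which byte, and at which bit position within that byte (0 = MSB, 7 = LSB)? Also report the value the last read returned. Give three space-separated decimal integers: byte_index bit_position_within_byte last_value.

Read 1: bits[0:12] width=12 -> value=3276 (bin 110011001100); offset now 12 = byte 1 bit 4; 36 bits remain
Read 2: bits[12:13] width=1 -> value=0 (bin 0); offset now 13 = byte 1 bit 5; 35 bits remain
Read 3: bits[13:21] width=8 -> value=50 (bin 00110010); offset now 21 = byte 2 bit 5; 27 bits remain

Answer: 2 5 50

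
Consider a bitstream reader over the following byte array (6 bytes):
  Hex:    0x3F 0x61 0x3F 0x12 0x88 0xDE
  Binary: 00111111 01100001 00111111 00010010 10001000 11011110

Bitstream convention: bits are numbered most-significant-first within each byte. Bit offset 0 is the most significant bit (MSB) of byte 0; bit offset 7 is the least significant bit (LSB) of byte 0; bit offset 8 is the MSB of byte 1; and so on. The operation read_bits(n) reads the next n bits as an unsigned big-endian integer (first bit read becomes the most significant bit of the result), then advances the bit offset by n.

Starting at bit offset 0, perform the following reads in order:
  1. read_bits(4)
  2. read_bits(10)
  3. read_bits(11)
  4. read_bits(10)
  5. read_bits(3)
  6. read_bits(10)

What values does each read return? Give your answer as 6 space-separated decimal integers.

Read 1: bits[0:4] width=4 -> value=3 (bin 0011); offset now 4 = byte 0 bit 4; 44 bits remain
Read 2: bits[4:14] width=10 -> value=984 (bin 1111011000); offset now 14 = byte 1 bit 6; 34 bits remain
Read 3: bits[14:25] width=11 -> value=638 (bin 01001111110); offset now 25 = byte 3 bit 1; 23 bits remain
Read 4: bits[25:35] width=10 -> value=148 (bin 0010010100); offset now 35 = byte 4 bit 3; 13 bits remain
Read 5: bits[35:38] width=3 -> value=2 (bin 010); offset now 38 = byte 4 bit 6; 10 bits remain
Read 6: bits[38:48] width=10 -> value=222 (bin 0011011110); offset now 48 = byte 6 bit 0; 0 bits remain

Answer: 3 984 638 148 2 222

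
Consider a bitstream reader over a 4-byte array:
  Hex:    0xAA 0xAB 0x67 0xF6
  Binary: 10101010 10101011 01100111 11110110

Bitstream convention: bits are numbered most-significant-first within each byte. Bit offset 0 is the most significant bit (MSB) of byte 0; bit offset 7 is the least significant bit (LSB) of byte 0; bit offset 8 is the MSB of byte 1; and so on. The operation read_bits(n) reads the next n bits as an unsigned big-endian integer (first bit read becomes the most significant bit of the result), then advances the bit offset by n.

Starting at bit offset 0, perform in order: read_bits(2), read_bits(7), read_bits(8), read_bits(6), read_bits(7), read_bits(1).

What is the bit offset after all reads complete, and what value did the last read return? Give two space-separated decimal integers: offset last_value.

Answer: 31 1

Derivation:
Read 1: bits[0:2] width=2 -> value=2 (bin 10); offset now 2 = byte 0 bit 2; 30 bits remain
Read 2: bits[2:9] width=7 -> value=85 (bin 1010101); offset now 9 = byte 1 bit 1; 23 bits remain
Read 3: bits[9:17] width=8 -> value=86 (bin 01010110); offset now 17 = byte 2 bit 1; 15 bits remain
Read 4: bits[17:23] width=6 -> value=51 (bin 110011); offset now 23 = byte 2 bit 7; 9 bits remain
Read 5: bits[23:30] width=7 -> value=125 (bin 1111101); offset now 30 = byte 3 bit 6; 2 bits remain
Read 6: bits[30:31] width=1 -> value=1 (bin 1); offset now 31 = byte 3 bit 7; 1 bits remain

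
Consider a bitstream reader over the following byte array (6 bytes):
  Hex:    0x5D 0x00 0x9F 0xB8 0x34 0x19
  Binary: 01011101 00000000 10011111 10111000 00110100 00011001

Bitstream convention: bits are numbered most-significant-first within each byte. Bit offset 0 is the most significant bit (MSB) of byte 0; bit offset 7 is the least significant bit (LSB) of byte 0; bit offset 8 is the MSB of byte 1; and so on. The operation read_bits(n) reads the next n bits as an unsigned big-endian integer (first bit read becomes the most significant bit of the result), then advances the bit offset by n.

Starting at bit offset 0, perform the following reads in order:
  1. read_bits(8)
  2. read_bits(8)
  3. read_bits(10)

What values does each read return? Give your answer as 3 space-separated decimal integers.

Read 1: bits[0:8] width=8 -> value=93 (bin 01011101); offset now 8 = byte 1 bit 0; 40 bits remain
Read 2: bits[8:16] width=8 -> value=0 (bin 00000000); offset now 16 = byte 2 bit 0; 32 bits remain
Read 3: bits[16:26] width=10 -> value=638 (bin 1001111110); offset now 26 = byte 3 bit 2; 22 bits remain

Answer: 93 0 638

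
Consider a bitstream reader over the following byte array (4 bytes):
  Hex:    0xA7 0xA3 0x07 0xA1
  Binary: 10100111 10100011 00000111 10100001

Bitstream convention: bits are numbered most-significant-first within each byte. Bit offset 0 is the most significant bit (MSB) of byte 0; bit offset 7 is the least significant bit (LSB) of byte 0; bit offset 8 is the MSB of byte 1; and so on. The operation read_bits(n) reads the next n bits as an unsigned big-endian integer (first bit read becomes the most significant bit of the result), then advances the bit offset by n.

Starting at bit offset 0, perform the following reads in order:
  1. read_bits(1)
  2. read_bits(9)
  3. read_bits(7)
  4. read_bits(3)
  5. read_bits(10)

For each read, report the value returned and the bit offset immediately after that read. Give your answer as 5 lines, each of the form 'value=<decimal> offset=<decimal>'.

Read 1: bits[0:1] width=1 -> value=1 (bin 1); offset now 1 = byte 0 bit 1; 31 bits remain
Read 2: bits[1:10] width=9 -> value=158 (bin 010011110); offset now 10 = byte 1 bit 2; 22 bits remain
Read 3: bits[10:17] width=7 -> value=70 (bin 1000110); offset now 17 = byte 2 bit 1; 15 bits remain
Read 4: bits[17:20] width=3 -> value=0 (bin 000); offset now 20 = byte 2 bit 4; 12 bits remain
Read 5: bits[20:30] width=10 -> value=488 (bin 0111101000); offset now 30 = byte 3 bit 6; 2 bits remain

Answer: value=1 offset=1
value=158 offset=10
value=70 offset=17
value=0 offset=20
value=488 offset=30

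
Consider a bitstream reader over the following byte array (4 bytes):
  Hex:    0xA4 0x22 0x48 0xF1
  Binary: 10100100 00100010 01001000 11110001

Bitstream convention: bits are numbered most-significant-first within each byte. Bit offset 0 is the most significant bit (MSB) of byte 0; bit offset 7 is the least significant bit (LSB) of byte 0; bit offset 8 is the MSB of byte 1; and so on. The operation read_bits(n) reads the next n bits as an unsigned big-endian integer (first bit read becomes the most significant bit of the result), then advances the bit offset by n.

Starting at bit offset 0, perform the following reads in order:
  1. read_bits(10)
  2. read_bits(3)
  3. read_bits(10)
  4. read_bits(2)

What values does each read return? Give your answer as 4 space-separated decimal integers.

Read 1: bits[0:10] width=10 -> value=656 (bin 1010010000); offset now 10 = byte 1 bit 2; 22 bits remain
Read 2: bits[10:13] width=3 -> value=4 (bin 100); offset now 13 = byte 1 bit 5; 19 bits remain
Read 3: bits[13:23] width=10 -> value=292 (bin 0100100100); offset now 23 = byte 2 bit 7; 9 bits remain
Read 4: bits[23:25] width=2 -> value=1 (bin 01); offset now 25 = byte 3 bit 1; 7 bits remain

Answer: 656 4 292 1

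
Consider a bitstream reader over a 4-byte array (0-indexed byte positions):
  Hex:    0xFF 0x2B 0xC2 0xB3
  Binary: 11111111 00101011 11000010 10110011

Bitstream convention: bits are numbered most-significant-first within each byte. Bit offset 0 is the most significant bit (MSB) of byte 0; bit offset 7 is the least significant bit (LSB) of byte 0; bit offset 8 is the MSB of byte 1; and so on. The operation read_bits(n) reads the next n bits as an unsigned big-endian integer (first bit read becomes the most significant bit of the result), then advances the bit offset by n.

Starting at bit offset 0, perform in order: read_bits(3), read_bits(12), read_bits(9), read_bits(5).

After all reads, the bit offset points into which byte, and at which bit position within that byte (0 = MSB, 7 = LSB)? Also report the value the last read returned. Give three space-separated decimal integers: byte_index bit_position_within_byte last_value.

Answer: 3 5 22

Derivation:
Read 1: bits[0:3] width=3 -> value=7 (bin 111); offset now 3 = byte 0 bit 3; 29 bits remain
Read 2: bits[3:15] width=12 -> value=3989 (bin 111110010101); offset now 15 = byte 1 bit 7; 17 bits remain
Read 3: bits[15:24] width=9 -> value=450 (bin 111000010); offset now 24 = byte 3 bit 0; 8 bits remain
Read 4: bits[24:29] width=5 -> value=22 (bin 10110); offset now 29 = byte 3 bit 5; 3 bits remain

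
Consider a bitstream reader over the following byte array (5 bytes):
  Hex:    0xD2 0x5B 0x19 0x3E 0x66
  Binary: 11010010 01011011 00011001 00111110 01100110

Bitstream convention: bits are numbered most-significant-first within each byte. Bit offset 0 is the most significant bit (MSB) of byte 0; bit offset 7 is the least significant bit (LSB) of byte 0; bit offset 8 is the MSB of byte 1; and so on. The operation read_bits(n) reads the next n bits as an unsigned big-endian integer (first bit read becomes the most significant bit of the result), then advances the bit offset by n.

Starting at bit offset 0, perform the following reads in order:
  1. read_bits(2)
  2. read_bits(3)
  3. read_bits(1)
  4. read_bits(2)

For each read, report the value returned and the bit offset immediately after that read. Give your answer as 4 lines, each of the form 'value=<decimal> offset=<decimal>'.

Read 1: bits[0:2] width=2 -> value=3 (bin 11); offset now 2 = byte 0 bit 2; 38 bits remain
Read 2: bits[2:5] width=3 -> value=2 (bin 010); offset now 5 = byte 0 bit 5; 35 bits remain
Read 3: bits[5:6] width=1 -> value=0 (bin 0); offset now 6 = byte 0 bit 6; 34 bits remain
Read 4: bits[6:8] width=2 -> value=2 (bin 10); offset now 8 = byte 1 bit 0; 32 bits remain

Answer: value=3 offset=2
value=2 offset=5
value=0 offset=6
value=2 offset=8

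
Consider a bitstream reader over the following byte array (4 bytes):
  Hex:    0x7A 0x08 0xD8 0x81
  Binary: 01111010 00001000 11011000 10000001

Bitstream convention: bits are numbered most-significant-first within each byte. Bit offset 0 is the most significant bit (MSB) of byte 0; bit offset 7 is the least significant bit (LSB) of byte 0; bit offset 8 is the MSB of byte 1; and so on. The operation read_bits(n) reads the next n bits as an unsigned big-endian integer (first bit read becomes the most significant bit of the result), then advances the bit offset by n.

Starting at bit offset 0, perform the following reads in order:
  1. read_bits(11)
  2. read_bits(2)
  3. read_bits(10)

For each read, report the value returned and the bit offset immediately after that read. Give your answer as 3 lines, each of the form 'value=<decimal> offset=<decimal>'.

Read 1: bits[0:11] width=11 -> value=976 (bin 01111010000); offset now 11 = byte 1 bit 3; 21 bits remain
Read 2: bits[11:13] width=2 -> value=1 (bin 01); offset now 13 = byte 1 bit 5; 19 bits remain
Read 3: bits[13:23] width=10 -> value=108 (bin 0001101100); offset now 23 = byte 2 bit 7; 9 bits remain

Answer: value=976 offset=11
value=1 offset=13
value=108 offset=23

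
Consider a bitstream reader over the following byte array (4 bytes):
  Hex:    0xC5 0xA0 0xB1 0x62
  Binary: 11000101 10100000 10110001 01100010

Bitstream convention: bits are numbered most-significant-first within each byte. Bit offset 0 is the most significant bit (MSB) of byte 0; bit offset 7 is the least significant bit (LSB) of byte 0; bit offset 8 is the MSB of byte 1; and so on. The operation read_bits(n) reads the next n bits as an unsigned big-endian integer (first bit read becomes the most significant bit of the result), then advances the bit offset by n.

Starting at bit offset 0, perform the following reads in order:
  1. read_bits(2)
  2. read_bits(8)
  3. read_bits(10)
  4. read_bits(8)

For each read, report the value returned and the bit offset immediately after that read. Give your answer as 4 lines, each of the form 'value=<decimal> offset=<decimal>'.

Read 1: bits[0:2] width=2 -> value=3 (bin 11); offset now 2 = byte 0 bit 2; 30 bits remain
Read 2: bits[2:10] width=8 -> value=22 (bin 00010110); offset now 10 = byte 1 bit 2; 22 bits remain
Read 3: bits[10:20] width=10 -> value=523 (bin 1000001011); offset now 20 = byte 2 bit 4; 12 bits remain
Read 4: bits[20:28] width=8 -> value=22 (bin 00010110); offset now 28 = byte 3 bit 4; 4 bits remain

Answer: value=3 offset=2
value=22 offset=10
value=523 offset=20
value=22 offset=28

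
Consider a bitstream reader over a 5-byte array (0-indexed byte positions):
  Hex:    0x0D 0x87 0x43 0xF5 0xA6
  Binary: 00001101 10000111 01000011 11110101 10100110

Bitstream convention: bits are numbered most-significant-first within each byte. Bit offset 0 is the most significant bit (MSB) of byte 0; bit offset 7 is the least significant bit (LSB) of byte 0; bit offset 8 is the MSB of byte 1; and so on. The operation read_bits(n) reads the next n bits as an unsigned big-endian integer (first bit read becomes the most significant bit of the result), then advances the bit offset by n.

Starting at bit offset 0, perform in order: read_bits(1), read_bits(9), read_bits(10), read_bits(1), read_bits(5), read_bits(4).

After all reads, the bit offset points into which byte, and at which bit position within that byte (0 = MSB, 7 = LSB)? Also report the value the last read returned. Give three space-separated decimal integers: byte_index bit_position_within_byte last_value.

Read 1: bits[0:1] width=1 -> value=0 (bin 0); offset now 1 = byte 0 bit 1; 39 bits remain
Read 2: bits[1:10] width=9 -> value=54 (bin 000110110); offset now 10 = byte 1 bit 2; 30 bits remain
Read 3: bits[10:20] width=10 -> value=116 (bin 0001110100); offset now 20 = byte 2 bit 4; 20 bits remain
Read 4: bits[20:21] width=1 -> value=0 (bin 0); offset now 21 = byte 2 bit 5; 19 bits remain
Read 5: bits[21:26] width=5 -> value=15 (bin 01111); offset now 26 = byte 3 bit 2; 14 bits remain
Read 6: bits[26:30] width=4 -> value=13 (bin 1101); offset now 30 = byte 3 bit 6; 10 bits remain

Answer: 3 6 13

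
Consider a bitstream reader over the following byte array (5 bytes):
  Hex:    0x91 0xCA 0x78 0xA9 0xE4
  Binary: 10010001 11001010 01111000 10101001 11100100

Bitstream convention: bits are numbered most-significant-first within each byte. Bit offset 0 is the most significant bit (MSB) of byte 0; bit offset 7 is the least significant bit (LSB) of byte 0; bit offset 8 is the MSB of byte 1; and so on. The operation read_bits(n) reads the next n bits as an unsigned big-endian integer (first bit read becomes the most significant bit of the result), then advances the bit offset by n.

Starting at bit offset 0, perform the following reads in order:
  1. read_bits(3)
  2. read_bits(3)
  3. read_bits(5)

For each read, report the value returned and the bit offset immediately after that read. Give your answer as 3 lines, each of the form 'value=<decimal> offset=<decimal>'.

Read 1: bits[0:3] width=3 -> value=4 (bin 100); offset now 3 = byte 0 bit 3; 37 bits remain
Read 2: bits[3:6] width=3 -> value=4 (bin 100); offset now 6 = byte 0 bit 6; 34 bits remain
Read 3: bits[6:11] width=5 -> value=14 (bin 01110); offset now 11 = byte 1 bit 3; 29 bits remain

Answer: value=4 offset=3
value=4 offset=6
value=14 offset=11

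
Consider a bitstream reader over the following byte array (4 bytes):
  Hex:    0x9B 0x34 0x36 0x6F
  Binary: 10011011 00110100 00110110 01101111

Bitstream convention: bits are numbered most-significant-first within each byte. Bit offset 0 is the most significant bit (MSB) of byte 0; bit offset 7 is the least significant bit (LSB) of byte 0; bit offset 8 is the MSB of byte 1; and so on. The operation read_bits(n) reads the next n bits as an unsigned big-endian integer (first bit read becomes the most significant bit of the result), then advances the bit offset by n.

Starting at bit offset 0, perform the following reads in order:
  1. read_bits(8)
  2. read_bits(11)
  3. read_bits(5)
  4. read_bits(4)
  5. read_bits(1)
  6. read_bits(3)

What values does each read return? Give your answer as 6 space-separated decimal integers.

Answer: 155 417 22 6 1 7

Derivation:
Read 1: bits[0:8] width=8 -> value=155 (bin 10011011); offset now 8 = byte 1 bit 0; 24 bits remain
Read 2: bits[8:19] width=11 -> value=417 (bin 00110100001); offset now 19 = byte 2 bit 3; 13 bits remain
Read 3: bits[19:24] width=5 -> value=22 (bin 10110); offset now 24 = byte 3 bit 0; 8 bits remain
Read 4: bits[24:28] width=4 -> value=6 (bin 0110); offset now 28 = byte 3 bit 4; 4 bits remain
Read 5: bits[28:29] width=1 -> value=1 (bin 1); offset now 29 = byte 3 bit 5; 3 bits remain
Read 6: bits[29:32] width=3 -> value=7 (bin 111); offset now 32 = byte 4 bit 0; 0 bits remain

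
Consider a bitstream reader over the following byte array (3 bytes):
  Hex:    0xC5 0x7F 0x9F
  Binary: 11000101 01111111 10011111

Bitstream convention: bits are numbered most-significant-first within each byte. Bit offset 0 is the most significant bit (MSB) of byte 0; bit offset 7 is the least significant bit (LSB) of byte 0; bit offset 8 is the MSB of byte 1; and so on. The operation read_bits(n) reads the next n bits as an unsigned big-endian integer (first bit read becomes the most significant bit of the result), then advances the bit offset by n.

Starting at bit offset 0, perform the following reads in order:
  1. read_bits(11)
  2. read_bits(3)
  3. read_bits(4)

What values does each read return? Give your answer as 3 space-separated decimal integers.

Read 1: bits[0:11] width=11 -> value=1579 (bin 11000101011); offset now 11 = byte 1 bit 3; 13 bits remain
Read 2: bits[11:14] width=3 -> value=7 (bin 111); offset now 14 = byte 1 bit 6; 10 bits remain
Read 3: bits[14:18] width=4 -> value=14 (bin 1110); offset now 18 = byte 2 bit 2; 6 bits remain

Answer: 1579 7 14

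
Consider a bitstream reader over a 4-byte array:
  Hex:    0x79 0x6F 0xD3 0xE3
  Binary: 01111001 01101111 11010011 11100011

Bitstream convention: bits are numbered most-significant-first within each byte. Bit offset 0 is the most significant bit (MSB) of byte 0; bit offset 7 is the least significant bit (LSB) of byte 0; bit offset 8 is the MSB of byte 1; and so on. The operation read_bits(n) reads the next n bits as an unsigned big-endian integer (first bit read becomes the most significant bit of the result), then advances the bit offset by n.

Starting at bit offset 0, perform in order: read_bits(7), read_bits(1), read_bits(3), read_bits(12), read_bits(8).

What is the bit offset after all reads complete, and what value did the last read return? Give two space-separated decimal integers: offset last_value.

Read 1: bits[0:7] width=7 -> value=60 (bin 0111100); offset now 7 = byte 0 bit 7; 25 bits remain
Read 2: bits[7:8] width=1 -> value=1 (bin 1); offset now 8 = byte 1 bit 0; 24 bits remain
Read 3: bits[8:11] width=3 -> value=3 (bin 011); offset now 11 = byte 1 bit 3; 21 bits remain
Read 4: bits[11:23] width=12 -> value=2025 (bin 011111101001); offset now 23 = byte 2 bit 7; 9 bits remain
Read 5: bits[23:31] width=8 -> value=241 (bin 11110001); offset now 31 = byte 3 bit 7; 1 bits remain

Answer: 31 241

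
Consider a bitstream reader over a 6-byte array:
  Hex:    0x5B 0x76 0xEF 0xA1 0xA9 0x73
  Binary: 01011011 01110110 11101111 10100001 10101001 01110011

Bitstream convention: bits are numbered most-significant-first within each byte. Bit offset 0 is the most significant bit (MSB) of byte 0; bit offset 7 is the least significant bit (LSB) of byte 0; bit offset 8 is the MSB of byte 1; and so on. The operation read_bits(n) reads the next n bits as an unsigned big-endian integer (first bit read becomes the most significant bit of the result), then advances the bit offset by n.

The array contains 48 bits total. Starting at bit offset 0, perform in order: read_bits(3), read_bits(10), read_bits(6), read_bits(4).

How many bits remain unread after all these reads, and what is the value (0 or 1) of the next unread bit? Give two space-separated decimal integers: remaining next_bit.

Read 1: bits[0:3] width=3 -> value=2 (bin 010); offset now 3 = byte 0 bit 3; 45 bits remain
Read 2: bits[3:13] width=10 -> value=878 (bin 1101101110); offset now 13 = byte 1 bit 5; 35 bits remain
Read 3: bits[13:19] width=6 -> value=55 (bin 110111); offset now 19 = byte 2 bit 3; 29 bits remain
Read 4: bits[19:23] width=4 -> value=7 (bin 0111); offset now 23 = byte 2 bit 7; 25 bits remain

Answer: 25 1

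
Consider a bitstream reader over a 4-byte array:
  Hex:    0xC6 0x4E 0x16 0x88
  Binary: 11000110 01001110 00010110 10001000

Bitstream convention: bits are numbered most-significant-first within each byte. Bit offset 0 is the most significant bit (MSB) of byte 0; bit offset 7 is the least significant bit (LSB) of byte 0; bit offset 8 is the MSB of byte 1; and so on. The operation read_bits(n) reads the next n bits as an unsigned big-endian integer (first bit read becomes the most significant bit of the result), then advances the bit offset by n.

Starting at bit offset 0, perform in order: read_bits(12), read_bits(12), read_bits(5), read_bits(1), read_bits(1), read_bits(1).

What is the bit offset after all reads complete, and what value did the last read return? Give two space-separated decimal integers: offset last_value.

Answer: 32 0

Derivation:
Read 1: bits[0:12] width=12 -> value=3172 (bin 110001100100); offset now 12 = byte 1 bit 4; 20 bits remain
Read 2: bits[12:24] width=12 -> value=3606 (bin 111000010110); offset now 24 = byte 3 bit 0; 8 bits remain
Read 3: bits[24:29] width=5 -> value=17 (bin 10001); offset now 29 = byte 3 bit 5; 3 bits remain
Read 4: bits[29:30] width=1 -> value=0 (bin 0); offset now 30 = byte 3 bit 6; 2 bits remain
Read 5: bits[30:31] width=1 -> value=0 (bin 0); offset now 31 = byte 3 bit 7; 1 bits remain
Read 6: bits[31:32] width=1 -> value=0 (bin 0); offset now 32 = byte 4 bit 0; 0 bits remain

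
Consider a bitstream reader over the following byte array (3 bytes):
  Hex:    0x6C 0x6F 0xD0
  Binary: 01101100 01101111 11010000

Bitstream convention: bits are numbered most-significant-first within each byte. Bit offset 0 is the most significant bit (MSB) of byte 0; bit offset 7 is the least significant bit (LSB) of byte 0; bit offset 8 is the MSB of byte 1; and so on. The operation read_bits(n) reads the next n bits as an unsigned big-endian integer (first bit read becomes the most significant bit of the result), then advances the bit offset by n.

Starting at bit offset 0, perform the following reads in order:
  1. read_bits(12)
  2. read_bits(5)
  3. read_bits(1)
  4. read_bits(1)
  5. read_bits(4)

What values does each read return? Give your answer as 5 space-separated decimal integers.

Answer: 1734 31 1 0 8

Derivation:
Read 1: bits[0:12] width=12 -> value=1734 (bin 011011000110); offset now 12 = byte 1 bit 4; 12 bits remain
Read 2: bits[12:17] width=5 -> value=31 (bin 11111); offset now 17 = byte 2 bit 1; 7 bits remain
Read 3: bits[17:18] width=1 -> value=1 (bin 1); offset now 18 = byte 2 bit 2; 6 bits remain
Read 4: bits[18:19] width=1 -> value=0 (bin 0); offset now 19 = byte 2 bit 3; 5 bits remain
Read 5: bits[19:23] width=4 -> value=8 (bin 1000); offset now 23 = byte 2 bit 7; 1 bits remain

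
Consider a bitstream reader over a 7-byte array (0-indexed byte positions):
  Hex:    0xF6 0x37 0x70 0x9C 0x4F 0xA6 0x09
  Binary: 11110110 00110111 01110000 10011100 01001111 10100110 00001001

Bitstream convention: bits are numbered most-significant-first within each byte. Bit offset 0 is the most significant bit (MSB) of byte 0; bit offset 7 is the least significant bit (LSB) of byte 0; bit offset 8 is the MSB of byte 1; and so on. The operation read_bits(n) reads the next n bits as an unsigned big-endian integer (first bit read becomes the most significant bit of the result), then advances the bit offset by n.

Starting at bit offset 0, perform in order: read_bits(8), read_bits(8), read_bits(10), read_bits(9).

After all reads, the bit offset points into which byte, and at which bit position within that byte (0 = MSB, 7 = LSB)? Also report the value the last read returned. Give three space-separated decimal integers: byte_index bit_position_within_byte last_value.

Read 1: bits[0:8] width=8 -> value=246 (bin 11110110); offset now 8 = byte 1 bit 0; 48 bits remain
Read 2: bits[8:16] width=8 -> value=55 (bin 00110111); offset now 16 = byte 2 bit 0; 40 bits remain
Read 3: bits[16:26] width=10 -> value=450 (bin 0111000010); offset now 26 = byte 3 bit 2; 30 bits remain
Read 4: bits[26:35] width=9 -> value=226 (bin 011100010); offset now 35 = byte 4 bit 3; 21 bits remain

Answer: 4 3 226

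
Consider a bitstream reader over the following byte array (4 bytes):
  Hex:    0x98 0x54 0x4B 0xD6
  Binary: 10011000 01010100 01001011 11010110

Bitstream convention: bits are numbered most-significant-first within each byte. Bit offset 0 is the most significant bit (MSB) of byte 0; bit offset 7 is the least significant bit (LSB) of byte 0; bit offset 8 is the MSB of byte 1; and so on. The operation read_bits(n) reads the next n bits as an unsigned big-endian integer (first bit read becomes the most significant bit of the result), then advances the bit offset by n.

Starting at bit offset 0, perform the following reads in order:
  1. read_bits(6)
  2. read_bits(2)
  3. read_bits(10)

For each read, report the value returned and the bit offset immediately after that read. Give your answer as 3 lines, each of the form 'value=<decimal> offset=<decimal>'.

Answer: value=38 offset=6
value=0 offset=8
value=337 offset=18

Derivation:
Read 1: bits[0:6] width=6 -> value=38 (bin 100110); offset now 6 = byte 0 bit 6; 26 bits remain
Read 2: bits[6:8] width=2 -> value=0 (bin 00); offset now 8 = byte 1 bit 0; 24 bits remain
Read 3: bits[8:18] width=10 -> value=337 (bin 0101010001); offset now 18 = byte 2 bit 2; 14 bits remain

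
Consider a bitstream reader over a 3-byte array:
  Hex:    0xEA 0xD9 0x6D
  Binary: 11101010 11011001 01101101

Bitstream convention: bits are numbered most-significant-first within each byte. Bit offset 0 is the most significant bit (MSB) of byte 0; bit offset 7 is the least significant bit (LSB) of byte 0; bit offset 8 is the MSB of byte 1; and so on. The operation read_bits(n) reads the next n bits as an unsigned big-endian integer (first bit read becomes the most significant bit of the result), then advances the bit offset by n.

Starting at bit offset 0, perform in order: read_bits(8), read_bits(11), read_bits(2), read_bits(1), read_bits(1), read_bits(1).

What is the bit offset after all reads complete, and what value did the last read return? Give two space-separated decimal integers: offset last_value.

Read 1: bits[0:8] width=8 -> value=234 (bin 11101010); offset now 8 = byte 1 bit 0; 16 bits remain
Read 2: bits[8:19] width=11 -> value=1739 (bin 11011001011); offset now 19 = byte 2 bit 3; 5 bits remain
Read 3: bits[19:21] width=2 -> value=1 (bin 01); offset now 21 = byte 2 bit 5; 3 bits remain
Read 4: bits[21:22] width=1 -> value=1 (bin 1); offset now 22 = byte 2 bit 6; 2 bits remain
Read 5: bits[22:23] width=1 -> value=0 (bin 0); offset now 23 = byte 2 bit 7; 1 bits remain
Read 6: bits[23:24] width=1 -> value=1 (bin 1); offset now 24 = byte 3 bit 0; 0 bits remain

Answer: 24 1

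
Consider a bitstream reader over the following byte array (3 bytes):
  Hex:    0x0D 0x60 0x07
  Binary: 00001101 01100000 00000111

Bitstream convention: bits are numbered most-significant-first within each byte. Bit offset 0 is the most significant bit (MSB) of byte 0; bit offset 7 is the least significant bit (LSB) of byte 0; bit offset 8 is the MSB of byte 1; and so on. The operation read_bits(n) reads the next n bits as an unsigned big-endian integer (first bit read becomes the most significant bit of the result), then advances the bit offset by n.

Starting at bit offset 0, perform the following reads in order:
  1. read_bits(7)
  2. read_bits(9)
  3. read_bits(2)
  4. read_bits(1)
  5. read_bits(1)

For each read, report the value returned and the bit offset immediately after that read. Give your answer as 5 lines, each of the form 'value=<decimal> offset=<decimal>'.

Answer: value=6 offset=7
value=352 offset=16
value=0 offset=18
value=0 offset=19
value=0 offset=20

Derivation:
Read 1: bits[0:7] width=7 -> value=6 (bin 0000110); offset now 7 = byte 0 bit 7; 17 bits remain
Read 2: bits[7:16] width=9 -> value=352 (bin 101100000); offset now 16 = byte 2 bit 0; 8 bits remain
Read 3: bits[16:18] width=2 -> value=0 (bin 00); offset now 18 = byte 2 bit 2; 6 bits remain
Read 4: bits[18:19] width=1 -> value=0 (bin 0); offset now 19 = byte 2 bit 3; 5 bits remain
Read 5: bits[19:20] width=1 -> value=0 (bin 0); offset now 20 = byte 2 bit 4; 4 bits remain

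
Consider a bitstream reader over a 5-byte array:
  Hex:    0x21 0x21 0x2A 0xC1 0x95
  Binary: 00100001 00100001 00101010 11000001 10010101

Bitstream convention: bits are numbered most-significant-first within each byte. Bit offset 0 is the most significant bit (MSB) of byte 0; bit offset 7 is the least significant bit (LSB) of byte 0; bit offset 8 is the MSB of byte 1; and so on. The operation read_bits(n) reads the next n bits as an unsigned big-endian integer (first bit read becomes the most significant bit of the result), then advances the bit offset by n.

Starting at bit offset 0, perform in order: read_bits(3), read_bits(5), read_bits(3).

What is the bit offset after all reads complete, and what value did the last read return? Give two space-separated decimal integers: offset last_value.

Answer: 11 1

Derivation:
Read 1: bits[0:3] width=3 -> value=1 (bin 001); offset now 3 = byte 0 bit 3; 37 bits remain
Read 2: bits[3:8] width=5 -> value=1 (bin 00001); offset now 8 = byte 1 bit 0; 32 bits remain
Read 3: bits[8:11] width=3 -> value=1 (bin 001); offset now 11 = byte 1 bit 3; 29 bits remain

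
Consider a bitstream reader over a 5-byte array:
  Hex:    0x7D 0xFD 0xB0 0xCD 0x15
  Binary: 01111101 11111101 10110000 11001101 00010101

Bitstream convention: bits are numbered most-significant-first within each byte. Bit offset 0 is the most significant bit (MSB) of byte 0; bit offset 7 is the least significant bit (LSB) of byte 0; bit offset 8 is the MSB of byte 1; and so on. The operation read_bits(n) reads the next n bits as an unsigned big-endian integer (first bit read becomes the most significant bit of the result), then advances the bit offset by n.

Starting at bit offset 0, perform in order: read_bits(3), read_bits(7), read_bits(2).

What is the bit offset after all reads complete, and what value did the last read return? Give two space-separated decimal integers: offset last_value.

Read 1: bits[0:3] width=3 -> value=3 (bin 011); offset now 3 = byte 0 bit 3; 37 bits remain
Read 2: bits[3:10] width=7 -> value=119 (bin 1110111); offset now 10 = byte 1 bit 2; 30 bits remain
Read 3: bits[10:12] width=2 -> value=3 (bin 11); offset now 12 = byte 1 bit 4; 28 bits remain

Answer: 12 3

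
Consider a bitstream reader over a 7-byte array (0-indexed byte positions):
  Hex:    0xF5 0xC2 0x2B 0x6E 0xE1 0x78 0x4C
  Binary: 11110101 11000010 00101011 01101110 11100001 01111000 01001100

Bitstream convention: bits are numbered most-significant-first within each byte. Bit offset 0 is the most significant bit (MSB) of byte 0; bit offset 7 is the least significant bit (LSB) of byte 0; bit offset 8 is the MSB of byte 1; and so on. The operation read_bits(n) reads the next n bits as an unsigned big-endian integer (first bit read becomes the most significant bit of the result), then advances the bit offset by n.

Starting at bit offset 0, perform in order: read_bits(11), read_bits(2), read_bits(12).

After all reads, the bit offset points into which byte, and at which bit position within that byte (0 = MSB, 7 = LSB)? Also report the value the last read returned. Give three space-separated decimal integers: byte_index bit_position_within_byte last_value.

Read 1: bits[0:11] width=11 -> value=1966 (bin 11110101110); offset now 11 = byte 1 bit 3; 45 bits remain
Read 2: bits[11:13] width=2 -> value=0 (bin 00); offset now 13 = byte 1 bit 5; 43 bits remain
Read 3: bits[13:25] width=12 -> value=1110 (bin 010001010110); offset now 25 = byte 3 bit 1; 31 bits remain

Answer: 3 1 1110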